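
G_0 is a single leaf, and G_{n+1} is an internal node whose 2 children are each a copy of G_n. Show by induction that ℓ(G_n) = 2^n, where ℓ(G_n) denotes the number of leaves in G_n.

Base case: ℓ(G_0) = 1, and 2^0 = 1.
Assume ℓ(G_j) = 2^j.
Then ℓ(G_{j+1}) = 2·ℓ(G_j) = 2·2^j = 2^{j+1}.
This completes the inductive step, so ℓ(G_n) = 2^n for all n ≥ 0.

ℓ(G_n) = 2^n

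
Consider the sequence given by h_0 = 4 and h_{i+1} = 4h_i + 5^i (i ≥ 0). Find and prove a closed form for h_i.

Claim: h_i = 3·4^i + 5^i.

Base case: h_0 = 4, and 3·4^0 + 5^0 = 3 + 1 = 4.
Assume h_j = 3·4^j + 5^j for some j ≥ 0.
Then h_{j+1} = 4h_j + 5^j = 4·(3·4^j + 5^j) + 5^j = 3·4^{j+1} + 4·5^j + 5^j = 3·4^{j+1} + 5·5^j = 3·4^{j+1} + 5^{j+1}.
This completes the inductive step, so h_i = 3·4^i + 5^i for all i ≥ 0.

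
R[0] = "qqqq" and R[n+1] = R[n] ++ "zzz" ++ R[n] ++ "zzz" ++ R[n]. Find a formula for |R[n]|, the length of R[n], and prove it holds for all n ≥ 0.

Claim: |R[n]| = 7·3^n − 3.

Base case: |R[0]| = 4, and 7·3^0 − 3 = 4.
Assume |R[k]| = 7·3^k − 3.
Then |R[k+1]| = 3|R[k]| + 6 = 3(7·3^k − 3) + 6 = 7·3^{k+1} − 9 + 6 = 7·3^{k+1} − 3.
Hence |R[n]| = 7·3^n − 3 for every n ≥ 0, by induction.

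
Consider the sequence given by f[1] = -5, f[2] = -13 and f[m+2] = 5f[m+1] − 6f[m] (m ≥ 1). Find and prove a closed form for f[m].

Claim: f[m] = -2^m − 3^m.

Base cases: f[1] = -5 and -2^1 − 3^1 = -5; f[2] = -13 and -2^2 − 3^2 = -13.
Assume f[i] = -2^i − 3^i for all 1 ≤ i ≤ j, where j ≥ 2.
Then f[j+1] = 5f[j] − 6f[j−1] = 5·(-2^j − 3^j) − 6·(-2^{j−1} − 3^{j−1}) = -(5·2 − 6)2^{j−1} − (5·3 − 6)3^{j−1} = -4·2^{j−1} − 9·3^{j−1} = -2^{j+1} − 3^{j+1}.
So the formula holds for j+1, and by strong induction f[m] = -2^m − 3^m for all m ≥ 1.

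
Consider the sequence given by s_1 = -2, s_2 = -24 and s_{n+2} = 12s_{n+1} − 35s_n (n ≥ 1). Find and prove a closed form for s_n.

Claim: s_n = -7^n + 5^n.

Base cases: s_1 = -2 and -7^1 + 5^1 = -2; s_2 = -24 and -7^2 + 5^2 = -24.
Assume s_j = -7^j + 5^j for all 1 ≤ j ≤ r, where r ≥ 2.
Then s_{r+1} = 12s_r − 35s_{r−1} = 12·(-7^r + 5^r) − 35·(-7^{r−1} + 5^{r−1}) = -(12·7 − 35)7^{r−1} + (12·5 − 35)5^{r−1} = -49·7^{r−1} + 25·5^{r−1} = -7^{r+1} + 5^{r+1}.
So the formula holds for r+1, and by strong induction s_n = -7^n + 5^n for all n ≥ 1.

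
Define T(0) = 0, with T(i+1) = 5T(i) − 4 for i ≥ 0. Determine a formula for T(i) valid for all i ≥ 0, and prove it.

Claim: T(i) = -5^i + 1.

Base case: T(0) = 0, and -5^0 + 1 = -1 + 1 = 0.
Assume T(j) = -5^j + 1 for some j ≥ 0.
Then T(j+1) = 5T(j) − 4 = 5·(-5^j + 1) − 4 = -5^{j+1} + 5 − 4 = -5^{j+1} + 1.
This completes the inductive step, so T(i) = -5^i + 1 for all i ≥ 0.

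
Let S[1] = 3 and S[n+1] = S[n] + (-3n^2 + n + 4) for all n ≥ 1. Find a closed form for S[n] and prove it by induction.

Claim: S[n] = -n^3 + 2n^2 + 3n − 1.

Base case: S[1] = 3, and -1^3 + 2·1^2 + 3·1 − 1 = 3.
Assume S[k] = -k^3 + 2k^2 + 3k − 1.
Then S[k+1] = S[k] + (-3k^2 + k + 4) = (-k^3 + 2k^2 + 3k − 1) + (-3k^2 + k + 4) = -k^3 − k^2 + 4k + 3,
and -(k+1)^3 + 2·(k+1)^2 + 3·(k+1) − 1 = -k^3 − k^2 + 4k + 3.
This completes the inductive step, so S[n] = -n^3 + 2n^2 + 3n − 1 for all n ≥ 1.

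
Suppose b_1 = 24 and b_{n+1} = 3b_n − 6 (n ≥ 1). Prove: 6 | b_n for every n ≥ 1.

Base case: b_1 = 24 = 6·4, so 6 | b_1.
Assume 6 | b_m, so b_m = 6t for some integer t.
Then b_{m+1} = 3b_m − 6 = 3·(6t) − 6 = 6(3t − 1), so 6 | b_{m+1}.
By induction, 6 | b_n for all n ≥ 1.

6 | b_n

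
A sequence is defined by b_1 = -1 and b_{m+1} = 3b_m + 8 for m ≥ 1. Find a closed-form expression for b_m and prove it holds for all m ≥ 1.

Claim: b_m = 3^m − 4.

Base case: b_1 = -1, and 3^1 − 4 = 3 − 4 = -1.
Assume b_k = 3^k − 4 for some k ≥ 1.
Then b_{k+1} = 3b_k + 8 = 3·(3^k − 4) + 8 = 3^{k+1} − 12 + 8 = 3^{k+1} − 4.
This completes the inductive step, so b_m = 3^m − 4 for all m ≥ 1.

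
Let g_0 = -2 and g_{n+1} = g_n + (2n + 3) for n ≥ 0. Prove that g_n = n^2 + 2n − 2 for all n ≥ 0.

Base case: g_0 = -2, and 0^2 + 2·0 − 2 = -2.
Assume g_m = m^2 + 2m − 2.
Then g_{m+1} = g_m + (2m + 3) = (m^2 + 2m − 2) + (2m + 3) = m^2 + 4m + 1,
and (m+1)^2 + 2·(m+1) − 2 = m^2 + 4m + 1.
By induction, g_n = n^2 + 2n − 2 for all n ≥ 0.

g_n = n^2 + 2n − 2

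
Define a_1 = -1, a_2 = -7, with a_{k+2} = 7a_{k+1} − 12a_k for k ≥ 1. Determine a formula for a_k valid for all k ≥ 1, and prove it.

Claim: a_k = -4^k + 3^k.

Base cases: a_1 = -1 and -4^1 + 3^1 = -1; a_2 = -7 and -4^2 + 3^2 = -7.
Assume a_j = -4^j + 3^j for all 1 ≤ j ≤ m, where m ≥ 2.
Then a_{m+1} = 7a_m − 12a_{m−1} = 7·(-4^m + 3^m) − 12·(-4^{m−1} + 3^{m−1}) = -(7·4 − 12)4^{m−1} + (7·3 − 12)3^{m−1} = -16·4^{m−1} + 9·3^{m−1} = -4^{m+1} + 3^{m+1}.
Hence a_k = -4^k + 3^k for every k ≥ 1, by strong induction.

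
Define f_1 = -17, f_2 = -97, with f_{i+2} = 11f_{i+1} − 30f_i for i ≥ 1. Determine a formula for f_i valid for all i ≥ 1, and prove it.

Claim: f_i = -5^i − 2·6^i.

Base cases: f_1 = -17 and -5^1 − 2·6^1 = -17; f_2 = -97 and -5^2 − 2·6^2 = -97.
Assume f_j = -5^j − 2·6^j for all 1 ≤ j ≤ r, where r ≥ 2.
Then f_{r+1} = 11f_r − 30f_{r−1} = 11·(-5^r − 2·6^r) − 30·(-5^{r−1} − 2·6^{r−1}) = -(11·5 − 30)5^{r−1} − 2·(11·6 − 30)6^{r−1} = -25·5^{r−1} − 72·6^{r−1} = -5^{r+1} − 2·6^{r+1}.
Hence f_i = -5^i − 2·6^i for every i ≥ 1, by strong induction.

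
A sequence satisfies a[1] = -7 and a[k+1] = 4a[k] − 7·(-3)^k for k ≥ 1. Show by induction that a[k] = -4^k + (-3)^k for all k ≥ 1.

Base case: a[1] = -7, and -4^1 + (-3)^1 = -4 − 3 = -7.
Assume a[r] = -4^r + (-3)^r for some r ≥ 1.
Then a[r+1] = 4a[r] − 7·(-3)^r = 4·(-4^r + (-3)^r) − 7·(-3)^r = -4^{r+1} + 4·(-3)^r − 7·(-3)^r = -4^{r+1} − 3·(-3)^r = -4^{r+1} + (-3)^{r+1}.
Hence a[k] = -4^k + (-3)^k for every k ≥ 1, by induction.

a[k] = -4^k + (-3)^k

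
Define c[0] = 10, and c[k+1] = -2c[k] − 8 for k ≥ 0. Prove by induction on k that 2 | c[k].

Base case: c[0] = 10 = 2·5, so 2 | c[0].
Assume 2 | c[r], so c[r] = 2t for some integer t.
Then c[r+1] = -2c[r] − 8 = -2·(2t) − 8 = 2(-2t − 4), so 2 | c[r+1].
Hence 2 | c[k] for every k ≥ 0, by induction.

2 | c[k]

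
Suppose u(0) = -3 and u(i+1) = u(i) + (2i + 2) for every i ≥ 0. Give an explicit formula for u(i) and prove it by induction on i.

Claim: u(i) = i^2 + i − 3.

Base case: u(0) = -3, and 0^2 + 0 − 3 = -3.
Assume u(j) = j^2 + j − 3.
Then u(j+1) = u(j) + (2j + 2) = (j^2 + j − 3) + (2j + 2) = j^2 + 3j − 1,
and (j+1)^2 + (j+1) − 3 = j^2 + 3j − 1.
This completes the inductive step, so u(i) = i^2 + i − 3 for all i ≥ 0.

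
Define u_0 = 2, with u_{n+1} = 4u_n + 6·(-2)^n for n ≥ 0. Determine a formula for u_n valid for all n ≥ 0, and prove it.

Claim: u_n = 3·4^n − (-2)^n.

Base case: u_0 = 2, and 3·4^0 − (-2)^0 = 3 − 1 = 2.
Assume u_m = 3·4^m − (-2)^m for some m ≥ 0.
Then u_{m+1} = 4u_m + 6·(-2)^m = 4·(3·4^m − (-2)^m) + 6·(-2)^m = 3·4^{m+1} − 4·(-2)^m + 6·(-2)^m = 3·4^{m+1} + 2·(-2)^m = 3·4^{m+1} − (-2)^{m+1}.
This completes the inductive step, so u_n = 3·4^n − (-2)^n for all n ≥ 0.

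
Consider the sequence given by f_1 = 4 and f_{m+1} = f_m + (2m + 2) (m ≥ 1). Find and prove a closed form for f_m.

Claim: f_m = m^2 + m + 2.

Base case: f_1 = 4, and 1^2 + 1 + 2 = 4.
Assume f_j = j^2 + j + 2.
Then f_{j+1} = f_j + (2j + 2) = (j^2 + j + 2) + (2j + 2) = j^2 + 3j + 4,
and (j+1)^2 + (j+1) + 2 = j^2 + 3j + 4.
By induction, f_m = m^2 + m + 2 for all m ≥ 1.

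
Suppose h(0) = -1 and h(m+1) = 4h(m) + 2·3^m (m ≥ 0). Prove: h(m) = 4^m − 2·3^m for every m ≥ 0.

Base case: h(0) = -1, and 4^0 − 2·3^0 = 1 − 2 = -1.
Assume h(j) = 4^j − 2·3^j for some j ≥ 0.
Then h(j+1) = 4h(j) + 2·3^j = 4·(4^j − 2·3^j) + 2·3^j = 4^{j+1} − 8·3^j + 2·3^j = 4^{j+1} − 6·3^j = 4^{j+1} − 2·3^{j+1}.
This completes the inductive step, so h(m) = 4^m − 2·3^m for all m ≥ 0.

h(m) = 4^m − 2·3^m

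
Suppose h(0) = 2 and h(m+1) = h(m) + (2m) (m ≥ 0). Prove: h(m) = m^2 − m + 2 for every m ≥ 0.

Base case: h(0) = 2, and 0^2 − 0 + 2 = 2.
Assume h(j) = j^2 − j + 2.
Then h(j+1) = h(j) + (2j) = (j^2 − j + 2) + (2j) = j^2 + j + 2,
and (j+1)^2 − (j+1) + 2 = j^2 + j + 2.
This completes the inductive step, so h(m) = m^2 − m + 2 for all m ≥ 0.

h(m) = m^2 − m + 2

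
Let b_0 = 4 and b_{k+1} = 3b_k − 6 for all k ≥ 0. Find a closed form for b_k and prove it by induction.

Claim: b_k = 3^k + 3.

Base case: b_0 = 4, and 3^0 + 3 = 1 + 3 = 4.
Assume b_m = 3^m + 3 for some m ≥ 0.
Then b_{m+1} = 3b_m − 6 = 3·(3^m + 3) − 6 = 3^{m+1} + 9 − 6 = 3^{m+1} + 3.
So the formula holds for m+1, and by induction b_k = 3^k + 3 for all k ≥ 0.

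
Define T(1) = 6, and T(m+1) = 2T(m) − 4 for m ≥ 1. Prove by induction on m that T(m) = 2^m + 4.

Base case: T(1) = 6, and 2^1 + 4 = 2 + 4 = 6.
Assume T(j) = 2^j + 4 for some j ≥ 1.
Then T(j+1) = 2T(j) − 4 = 2·(2^j + 4) − 4 = 2^{j+1} + 8 − 4 = 2^{j+1} + 4.
By induction, T(m) = 2^m + 4 for all m ≥ 1.

T(m) = 2^m + 4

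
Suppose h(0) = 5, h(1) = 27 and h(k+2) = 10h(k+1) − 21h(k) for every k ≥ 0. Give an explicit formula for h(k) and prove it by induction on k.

Claim: h(k) = 3·7^k + 2·3^k.

Base cases: h(0) = 5 and 3·7^0 + 2·3^0 = 5; h(1) = 27 and 3·7^1 + 2·3^1 = 27.
Assume h(j) = 3·7^j + 2·3^j for all 0 ≤ j ≤ r, where r ≥ 1.
Then h(r+1) = 10h(r) − 21h(r−1) = 10·(3·7^r + 2·3^r) − 21·(3·7^{r−1} + 2·3^{r−1}) = 3·(10·7 − 21)7^{r−1} + 2·(10·3 − 21)3^{r−1} = 147·7^{r−1} + 18·3^{r−1} = 3·7^{r+1} + 2·3^{r+1}.
So the formula holds for r+1, and by strong induction h(k) = 3·7^k + 2·3^k for all k ≥ 0.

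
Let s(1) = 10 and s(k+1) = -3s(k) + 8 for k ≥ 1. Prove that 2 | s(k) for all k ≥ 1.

Base case: s(1) = 10 = 2·5, so 2 | s(1).
Assume 2 | s(j), so s(j) = 2t for some integer t.
Then s(j+1) = -3s(j) + 8 = -3·(2t) + 8 = 2(-3t + 4), so 2 | s(j+1).
This completes the inductive step, so 2 | s(k) for all k ≥ 1.

2 | s(k)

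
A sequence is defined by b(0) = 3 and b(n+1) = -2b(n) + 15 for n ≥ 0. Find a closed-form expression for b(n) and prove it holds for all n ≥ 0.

Claim: b(n) = -2·(-2)^n + 5.

Base case: b(0) = 3, and -2·(-2)^0 + 5 = -2 + 5 = 3.
Assume b(j) = -2·(-2)^j + 5 for some j ≥ 0.
Then b(j+1) = -2b(j) + 15 = -2·(-2·(-2)^j + 5) + 15 = 4·(-2)^j − 10 + 15 = -2·(-2)^{j+1} + 5.
So the formula holds for j+1, and by induction b(n) = -2·(-2)^n + 5 for all n ≥ 0.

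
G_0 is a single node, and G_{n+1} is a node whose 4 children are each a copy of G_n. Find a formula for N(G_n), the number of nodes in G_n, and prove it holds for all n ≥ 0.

Claim: N(G_n) = (4^{n+1} − 1)/3.

Base case: N(G_0) = 1, and (4^{0+1} − 1)/3 = 1.
Assume N(G_j) = (4^{j+1} − 1)/3.
Then N(G_{j+1}) = 1 + 4N(G_j) = 1 + 4·(4^{j+1} − 1)/3 = 1 + (4^{j+2} − 4)/3 = (3 + 4^{j+2} − 4)/3 = (4^{j+2} − 1)/3.
Hence N(G_n) = (4^{n+1} − 1)/3 for every n ≥ 0, by induction.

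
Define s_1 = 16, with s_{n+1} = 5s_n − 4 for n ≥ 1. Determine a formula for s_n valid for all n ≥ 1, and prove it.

Claim: s_n = 3·5^n + 1.

Base case: s_1 = 16, and 3·5^1 + 1 = 15 + 1 = 16.
Assume s_r = 3·5^r + 1 for some r ≥ 1.
Then s_{r+1} = 5s_r − 4 = 5·(3·5^r + 1) − 4 = 15·5^r + 5 − 4 = 3·5^{r+1} + 1.
Hence s_n = 3·5^n + 1 for every n ≥ 1, by induction.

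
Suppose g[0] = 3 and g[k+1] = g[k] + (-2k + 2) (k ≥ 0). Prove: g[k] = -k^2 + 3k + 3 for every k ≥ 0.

Base case: g[0] = 3, and -0^2 + 3·0 + 3 = 3.
Assume g[r] = -r^2 + 3r + 3.
Then g[r+1] = g[r] + (-2r + 2) = (-r^2 + 3r + 3) + (-2r + 2) = -r^2 + r + 5,
and -(r+1)^2 + 3·(r+1) + 3 = -r^2 + r + 5.
This completes the inductive step, so g[k] = -k^2 + 3k + 3 for all k ≥ 0.

g[k] = -k^2 + 3k + 3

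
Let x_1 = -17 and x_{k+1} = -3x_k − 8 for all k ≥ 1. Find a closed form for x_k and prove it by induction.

Claim: x_k = 5·(-3)^k − 2.

Base case: x_1 = -17, and 5·(-3)^1 − 2 = -15 − 2 = -17.
Assume x_r = 5·(-3)^r − 2 for some r ≥ 1.
Then x_{r+1} = -3x_r − 8 = -3·(5·(-3)^r − 2) − 8 = -15·(-3)^r + 6 − 8 = 5·(-3)^{r+1} − 2.
So the formula holds for r+1, and by induction x_k = 5·(-3)^k − 2 for all k ≥ 1.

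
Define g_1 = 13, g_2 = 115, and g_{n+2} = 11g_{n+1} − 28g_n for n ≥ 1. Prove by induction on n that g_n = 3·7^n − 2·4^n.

Base cases: g_1 = 13 and 3·7^1 − 2·4^1 = 13; g_2 = 115 and 3·7^2 − 2·4^2 = 115.
Assume g_j = 3·7^j − 2·4^j for all 1 ≤ j ≤ k, where k ≥ 2.
Then g_{k+1} = 11g_k − 28g_{k−1} = 11·(3·7^k − 2·4^k) − 28·(3·7^{k−1} − 2·4^{k−1}) = 3·(11·7 − 28)7^{k−1} − 2·(11·4 − 28)4^{k−1} = 147·7^{k−1} − 32·4^{k−1} = 3·7^{k+1} − 2·4^{k+1}.
Hence g_n = 3·7^n − 2·4^n for every n ≥ 1, by strong induction.

g_n = 3·7^n − 2·4^n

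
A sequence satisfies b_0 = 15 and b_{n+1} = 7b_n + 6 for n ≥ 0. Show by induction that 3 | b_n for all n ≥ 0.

Base case: b_0 = 15 = 3·5, so 3 | b_0.
Assume 3 | b_r, so b_r = 3t for some integer t.
Then b_{r+1} = 7b_r + 6 = 7·(3t) + 6 = 3(7t + 2), so 3 | b_{r+1}.
Hence 3 | b_n for every n ≥ 0, by induction.

3 | b_n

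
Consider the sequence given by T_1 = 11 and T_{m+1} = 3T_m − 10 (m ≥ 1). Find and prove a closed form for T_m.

Claim: T_m = 2·3^m + 5.

Base case: T_1 = 11, and 2·3^1 + 5 = 6 + 5 = 11.
Assume T_k = 2·3^k + 5 for some k ≥ 1.
Then T_{k+1} = 3T_k − 10 = 3·(2·3^k + 5) − 10 = 6·3^k + 15 − 10 = 2·3^{k+1} + 5.
This completes the inductive step, so T_m = 2·3^m + 5 for all m ≥ 1.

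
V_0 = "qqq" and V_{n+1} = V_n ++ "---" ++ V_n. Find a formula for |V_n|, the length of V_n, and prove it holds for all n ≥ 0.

Claim: |V_n| = 6·2^n − 3.

Base case: |V_0| = 3, and 6·2^0 − 3 = 3.
Assume |V_r| = 6·2^r − 3.
Then |V_{r+1}| = |V_r| + 3 + |V_r| = 2|V_r| + 3 = 2(6·2^r − 3) + 3 = 6·2^{r+1} − 6 + 3 = 6·2^{r+1} − 3.
Hence |V_n| = 6·2^n − 3 for every n ≥ 0, by induction.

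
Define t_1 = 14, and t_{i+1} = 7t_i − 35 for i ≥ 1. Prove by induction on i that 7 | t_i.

Base case: t_1 = 14 = 7·2, so 7 | t_1.
Assume 7 | t_r, so t_r = 7s for some integer s.
Then t_{r+1} = 7t_r − 35 = 7·(7s) − 35 = 7(7s − 5), so 7 | t_{r+1}.
This completes the inductive step, so 7 | t_i for all i ≥ 1.

7 | t_i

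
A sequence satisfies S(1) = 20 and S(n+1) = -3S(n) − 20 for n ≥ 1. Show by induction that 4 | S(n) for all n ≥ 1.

Base case: S(1) = 20 = 4·5, so 4 | S(1).
Assume 4 | S(r), so S(r) = 4t for some integer t.
Then S(r+1) = -3S(r) − 20 = -3·(4t) − 20 = 4(-3t − 5), so 4 | S(r+1).
By induction, 4 | S(n) for all n ≥ 1.

4 | S(n)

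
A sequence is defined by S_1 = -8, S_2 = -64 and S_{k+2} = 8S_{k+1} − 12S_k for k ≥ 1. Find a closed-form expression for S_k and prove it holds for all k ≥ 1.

Claim: S_k = 2·2^k − 2·6^k.

Base cases: S_1 = -8 and 2·2^1 − 2·6^1 = -8; S_2 = -64 and 2·2^2 − 2·6^2 = -64.
Assume S_j = 2·2^j − 2·6^j for all 1 ≤ j ≤ r, where r ≥ 2.
Then S_{r+1} = 8S_r − 12S_{r−1} = 8·(2·2^r − 2·6^r) − 12·(2·2^{r−1} − 2·6^{r−1}) = 2·(8·2 − 12)2^{r−1} − 2·(8·6 − 12)6^{r−1} = 8·2^{r−1} − 72·6^{r−1} = 2·2^{r+1} − 2·6^{r+1}.
By strong induction, S_k = 2·2^k − 2·6^k for all k ≥ 1.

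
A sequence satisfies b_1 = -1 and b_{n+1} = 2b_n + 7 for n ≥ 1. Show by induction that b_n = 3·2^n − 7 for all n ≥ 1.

Base case: b_1 = -1, and 3·2^1 − 7 = 6 − 7 = -1.
Assume b_j = 3·2^j − 7 for some j ≥ 1.
Then b_{j+1} = 2b_j + 7 = 2·(3·2^j − 7) + 7 = 6·2^j − 14 + 7 = 3·2^{j+1} − 7.
So the formula holds for j+1, and by induction b_n = 3·2^n − 7 for all n ≥ 1.

b_n = 3·2^n − 7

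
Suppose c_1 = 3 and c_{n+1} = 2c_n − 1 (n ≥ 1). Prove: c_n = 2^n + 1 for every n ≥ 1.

Base case: c_1 = 3, and 2^1 + 1 = 2 + 1 = 3.
Assume c_k = 2^k + 1 for some k ≥ 1.
Then c_{k+1} = 2c_k − 1 = 2·(2^k + 1) − 1 = 2^{k+1} + 2 − 1 = 2^{k+1} + 1.
So the formula holds for k+1, and by induction c_n = 2^n + 1 for all n ≥ 1.

c_n = 2^n + 1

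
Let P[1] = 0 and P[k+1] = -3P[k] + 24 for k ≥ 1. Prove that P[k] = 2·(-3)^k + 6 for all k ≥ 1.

Base case: P[1] = 0, and 2·(-3)^1 + 6 = -6 + 6 = 0.
Assume P[r] = 2·(-3)^r + 6 for some r ≥ 1.
Then P[r+1] = -3P[r] + 24 = -3·(2·(-3)^r + 6) + 24 = -6·(-3)^r − 18 + 24 = 2·(-3)^{r+1} + 6.
By induction, P[k] = 2·(-3)^k + 6 for all k ≥ 1.

P[k] = 2·(-3)^k + 6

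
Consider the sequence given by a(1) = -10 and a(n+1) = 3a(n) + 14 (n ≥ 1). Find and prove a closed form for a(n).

Claim: a(n) = -3^n − 7.

Base case: a(1) = -10, and -3^1 − 7 = -3 − 7 = -10.
Assume a(r) = -3^r − 7 for some r ≥ 1.
Then a(r+1) = 3a(r) + 14 = 3·(-3^r − 7) + 14 = -3^{r+1} − 21 + 14 = -3^{r+1} − 7.
Hence a(n) = -3^n − 7 for every n ≥ 1, by induction.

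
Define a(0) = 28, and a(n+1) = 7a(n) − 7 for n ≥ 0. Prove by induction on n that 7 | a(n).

Base case: a(0) = 28 = 7·4, so 7 | a(0).
Assume 7 | a(j), so a(j) = 7t for some integer t.
Then a(j+1) = 7a(j) − 7 = 7·(7t) − 7 = 7(7t − 1), so 7 | a(j+1).
Hence 7 | a(n) for every n ≥ 0, by induction.

7 | a(n)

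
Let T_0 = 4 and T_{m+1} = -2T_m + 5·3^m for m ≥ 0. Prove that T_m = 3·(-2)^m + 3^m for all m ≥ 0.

Base case: T_0 = 4, and 3·(-2)^0 + 3^0 = 3 + 1 = 4.
Assume T_k = 3·(-2)^k + 3^k for some k ≥ 0.
Then T_{k+1} = -2T_k + 5·3^k = -2·(3·(-2)^k + 3^k) + 5·3^k = 3·(-2)^{k+1} − 2·3^k + 5·3^k = 3·(-2)^{k+1} + 3·3^k = 3·(-2)^{k+1} + 3^{k+1}.
Hence T_m = 3·(-2)^m + 3^m for every m ≥ 0, by induction.

T_m = 3·(-2)^m + 3^m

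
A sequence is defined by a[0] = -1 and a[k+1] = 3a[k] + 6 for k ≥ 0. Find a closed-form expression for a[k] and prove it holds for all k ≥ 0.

Claim: a[k] = 2·3^k − 3.

Base case: a[0] = -1, and 2·3^0 − 3 = 2 − 3 = -1.
Assume a[r] = 2·3^r − 3 for some r ≥ 0.
Then a[r+1] = 3a[r] + 6 = 3·(2·3^r − 3) + 6 = 6·3^r − 9 + 6 = 2·3^{r+1} − 3.
This completes the inductive step, so a[k] = 2·3^k − 3 for all k ≥ 0.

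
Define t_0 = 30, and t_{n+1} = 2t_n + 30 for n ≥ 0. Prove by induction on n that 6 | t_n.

Base case: t_0 = 30 = 6·5, so 6 | t_0.
Assume 6 | t_k, so t_k = 6s for some integer s.
Then t_{k+1} = 2t_k + 30 = 2·(6s) + 30 = 6(2s + 5), so 6 | t_{k+1}.
So the property holds for k+1, and by induction 6 | t_n for all n ≥ 0.

6 | t_n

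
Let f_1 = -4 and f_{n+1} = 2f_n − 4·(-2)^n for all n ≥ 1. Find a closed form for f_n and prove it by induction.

Claim: f_n = -2^n + (-2)^n.

Base case: f_1 = -4, and -2^1 + (-2)^1 = -2 − 2 = -4.
Assume f_m = -2^m + (-2)^m for some m ≥ 1.
Then f_{m+1} = 2f_m − 4·(-2)^m = 2·(-2^m + (-2)^m) − 4·(-2)^m = -2^{m+1} + 2·(-2)^m − 4·(-2)^m = -2^{m+1} − 2·(-2)^m = -2^{m+1} + (-2)^{m+1}.
This completes the inductive step, so f_n = -2^n + (-2)^n for all n ≥ 1.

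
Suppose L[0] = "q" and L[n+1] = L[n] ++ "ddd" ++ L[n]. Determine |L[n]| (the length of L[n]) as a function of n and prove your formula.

Claim: |L[n]| = 2^{n+2} − 3.

Base case: |L[0]| = 1, and 2^{0+2} − 3 = 1.
Assume |L[r]| = 2^{r+2} − 3.
Then |L[r+1]| = |L[r]| + 3 + |L[r]| = 2|L[r]| + 3 = 2(2^{r+2} − 3) + 3 = 2^{r+3} − 6 + 3 = 2^{r+3} − 3.
This completes the inductive step, so |L[n]| = 2^{n+2} − 3 for all n ≥ 0.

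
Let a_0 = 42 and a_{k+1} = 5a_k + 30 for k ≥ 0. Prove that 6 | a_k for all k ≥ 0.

Base case: a_0 = 42 = 6·7, so 6 | a_0.
Assume 6 | a_r, so a_r = 6t for some integer t.
Then a_{r+1} = 5a_r + 30 = 5·(6t) + 30 = 6(5t + 5), so 6 | a_{r+1}.
By induction, 6 | a_k for all k ≥ 0.

6 | a_k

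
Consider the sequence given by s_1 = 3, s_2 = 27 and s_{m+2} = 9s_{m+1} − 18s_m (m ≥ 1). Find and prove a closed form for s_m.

Claim: s_m = -3^m + 6^m.

Base cases: s_1 = 3 and -3^1 + 6^1 = 3; s_2 = 27 and -3^2 + 6^2 = 27.
Assume s_j = -3^j + 6^j for all 1 ≤ j ≤ r, where r ≥ 2.
Then s_{r+1} = 9s_r − 18s_{r−1} = 9·(-3^r + 6^r) − 18·(-3^{r−1} + 6^{r−1}) = -(9·3 − 18)3^{r−1} + (9·6 − 18)6^{r−1} = -9·3^{r−1} + 36·6^{r−1} = -3^{r+1} + 6^{r+1}.
By strong induction, s_m = -3^m + 6^m for all m ≥ 1.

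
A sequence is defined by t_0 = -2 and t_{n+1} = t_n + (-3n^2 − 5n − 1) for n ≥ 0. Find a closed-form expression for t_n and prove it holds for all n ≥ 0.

Claim: t_n = -n^3 − n^2 + n − 2.

Base case: t_0 = -2, and -0^3 − 0^2 + 0 − 2 = -2.
Assume t_k = -k^3 − k^2 + k − 2.
Then t_{k+1} = t_k + (-3k^2 − 5k − 1) = (-k^3 − k^2 + k − 2) + (-3k^2 − 5k − 1) = -k^3 − 4k^2 − 4k − 3,
and -(k+1)^3 − (k+1)^2 + (k+1) − 2 = -k^3 − 4k^2 − 4k − 3.
By induction, t_n = -n^3 − n^2 + n − 2 for all n ≥ 0.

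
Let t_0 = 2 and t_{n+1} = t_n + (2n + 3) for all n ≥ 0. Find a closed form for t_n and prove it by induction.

Claim: t_n = n^2 + 2n + 2.

Base case: t_0 = 2, and 0^2 + 2·0 + 2 = 2.
Assume t_j = j^2 + 2j + 2.
Then t_{j+1} = t_j + (2j + 3) = (j^2 + 2j + 2) + (2j + 3) = j^2 + 4j + 5,
and (j+1)^2 + 2·(j+1) + 2 = j^2 + 4j + 5.
By induction, t_n = n^2 + 2n + 2 for all n ≥ 0.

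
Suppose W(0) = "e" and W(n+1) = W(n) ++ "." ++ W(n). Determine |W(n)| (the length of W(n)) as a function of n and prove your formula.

Claim: |W(n)| = 2^{n+1} − 1.

Base case: |W(0)| = 1, and 2^{0+1} − 1 = 1.
Assume |W(k)| = 2^{k+1} − 1.
Then |W(k+1)| = |W(k)| + 1 + |W(k)| = 2|W(k)| + 1 = 2(2^{k+1} − 1) + 1 = 2^{k+2} − 2 + 1 = 2^{k+2} − 1.
By induction, |W(n)| = 2^{n+1} − 1 for all n ≥ 0.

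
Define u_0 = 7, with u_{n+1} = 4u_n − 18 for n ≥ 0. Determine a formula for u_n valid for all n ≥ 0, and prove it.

Claim: u_n = 4^n + 6.

Base case: u_0 = 7, and 4^0 + 6 = 1 + 6 = 7.
Assume u_m = 4^m + 6 for some m ≥ 0.
Then u_{m+1} = 4u_m − 18 = 4·(4^m + 6) − 18 = 4^{m+1} + 24 − 18 = 4^{m+1} + 6.
By induction, u_n = 4^n + 6 for all n ≥ 0.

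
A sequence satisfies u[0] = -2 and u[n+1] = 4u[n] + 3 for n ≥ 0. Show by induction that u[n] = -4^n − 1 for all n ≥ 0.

Base case: u[0] = -2, and -4^0 − 1 = -1 − 1 = -2.
Assume u[r] = -4^r − 1 for some r ≥ 0.
Then u[r+1] = 4u[r] + 3 = 4·(-4^r − 1) + 3 = -4^{r+1} − 4 + 3 = -4^{r+1} − 1.
Hence u[n] = -4^n − 1 for every n ≥ 0, by induction.

u[n] = -4^n − 1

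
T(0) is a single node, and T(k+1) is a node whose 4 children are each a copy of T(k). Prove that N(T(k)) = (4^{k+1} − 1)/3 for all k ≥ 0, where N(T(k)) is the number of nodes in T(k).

Base case: N(T(0)) = 1, and (4^{0+1} − 1)/3 = 1.
Assume N(T(m)) = (4^{m+1} − 1)/3.
Then N(T(m+1)) = 1 + 4N(T(m)) = 1 + 4·(4^{m+1} − 1)/3 = 1 + (4^{m+2} − 4)/3 = (3 + 4^{m+2} − 4)/3 = (4^{m+2} − 1)/3.
So the formula holds for m+1, and by induction N(T(k)) = (4^{k+1} − 1)/3 for all k ≥ 0.

N(T(k)) = (4^{k+1} − 1)/3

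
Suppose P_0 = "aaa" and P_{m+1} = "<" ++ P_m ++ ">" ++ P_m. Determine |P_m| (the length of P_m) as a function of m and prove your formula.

Claim: |P_m| = 5·2^m − 2.

Base case: |P_0| = 3, and 5·2^0 − 2 = 3.
Assume |P_j| = 5·2^j − 2.
Then |P_{j+1}| = 1 + |P_j| + 1 + |P_j| = 2|P_j| + 2 = 2(5·2^j − 2) + 2 = 5·2^{j+1} − 4 + 2 = 5·2^{j+1} − 2.
So the formula holds for j+1, and by induction |P_m| = 5·2^m − 2 for all m ≥ 0.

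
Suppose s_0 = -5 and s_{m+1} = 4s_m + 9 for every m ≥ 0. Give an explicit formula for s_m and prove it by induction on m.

Claim: s_m = -2·4^m − 3.

Base case: s_0 = -5, and -2·4^0 − 3 = -2 − 3 = -5.
Assume s_k = -2·4^k − 3 for some k ≥ 0.
Then s_{k+1} = 4s_k + 9 = 4·(-2·4^k − 3) + 9 = -8·4^k − 12 + 9 = -2·4^{k+1} − 3.
Hence s_m = -2·4^m − 3 for every m ≥ 0, by induction.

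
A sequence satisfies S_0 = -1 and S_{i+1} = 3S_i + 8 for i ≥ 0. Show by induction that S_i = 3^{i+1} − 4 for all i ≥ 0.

Base case: S_0 = -1, and 3^{0+1} − 4 = 3 − 4 = -1.
Assume S_j = 3^{j+1} − 4 for some j ≥ 0.
Then S_{j+1} = 3S_j + 8 = 3·(3^{j+1} − 4) + 8 = 3^{j+2} − 12 + 8 = 3^{j+2} − 4.
By induction, S_i = 3^{i+1} − 4 for all i ≥ 0.

S_i = 3^{i+1} − 4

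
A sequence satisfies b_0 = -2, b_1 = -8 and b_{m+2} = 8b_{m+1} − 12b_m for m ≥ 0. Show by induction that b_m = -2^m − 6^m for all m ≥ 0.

Base cases: b_0 = -2 and -2^0 − 6^0 = -2; b_1 = -8 and -2^1 − 6^1 = -8.
Assume b_j = -2^j − 6^j for all 0 ≤ j ≤ k, where k ≥ 1.
Then b_{k+1} = 8b_k − 12b_{k−1} = 8·(-2^k − 6^k) − 12·(-2^{k−1} − 6^{k−1}) = -(8·2 − 12)2^{k−1} − (8·6 − 12)6^{k−1} = -4·2^{k−1} − 36·6^{k−1} = -2^{k+1} − 6^{k+1}.
Hence b_m = -2^m − 6^m for every m ≥ 0, by strong induction.

b_m = -2^m − 6^m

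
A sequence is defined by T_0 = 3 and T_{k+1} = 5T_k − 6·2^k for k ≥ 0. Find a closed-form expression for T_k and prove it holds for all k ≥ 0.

Claim: T_k = 5^k + 2·2^k.

Base case: T_0 = 3, and 5^0 + 2·2^0 = 1 + 2 = 3.
Assume T_j = 5^j + 2·2^j for some j ≥ 0.
Then T_{j+1} = 5T_j − 6·2^j = 5·(5^j + 2·2^j) − 6·2^j = 5^{j+1} + 10·2^j − 6·2^j = 5^{j+1} + 4·2^j = 5^{j+1} + 2·2^{j+1}.
Hence T_k = 5^k + 2·2^k for every k ≥ 0, by induction.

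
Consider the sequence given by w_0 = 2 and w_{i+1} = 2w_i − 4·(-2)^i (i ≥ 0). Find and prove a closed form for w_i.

Claim: w_i = 2^i + (-2)^i.

Base case: w_0 = 2, and 2^0 + (-2)^0 = 1 + 1 = 2.
Assume w_k = 2^k + (-2)^k for some k ≥ 0.
Then w_{k+1} = 2w_k − 4·(-2)^k = 2·(2^k + (-2)^k) − 4·(-2)^k = 2^{k+1} + 2·(-2)^k − 4·(-2)^k = 2^{k+1} − 2·(-2)^k = 2^{k+1} + (-2)^{k+1}.
So the formula holds for k+1, and by induction w_i = 2^i + (-2)^i for all i ≥ 0.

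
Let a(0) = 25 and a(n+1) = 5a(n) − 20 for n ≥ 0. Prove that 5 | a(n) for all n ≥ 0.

Base case: a(0) = 25 = 5·5, so 5 | a(0).
Assume 5 | a(k), so a(k) = 5t for some integer t.
Then a(k+1) = 5a(k) − 20 = 5·(5t) − 20 = 5(5t − 4), so 5 | a(k+1).
Hence 5 | a(n) for every n ≥ 0, by induction.

5 | a(n)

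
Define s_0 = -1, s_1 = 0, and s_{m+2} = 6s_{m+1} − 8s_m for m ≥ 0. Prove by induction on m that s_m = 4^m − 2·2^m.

Base cases: s_0 = -1 and 4^0 − 2·2^0 = -1; s_1 = 0 and 4^1 − 2·2^1 = 0.
Assume s_i = 4^i − 2·2^i for all 0 ≤ i ≤ j, where j ≥ 1.
Then s_{j+1} = 6s_j − 8s_{j−1} = 6·(4^j − 2·2^j) − 8·(4^{j−1} − 2·2^{j−1}) = (6·4 − 8)4^{j−1} − 2·(6·2 − 8)2^{j−1} = 16·4^{j−1} − 8·2^{j−1} = 4^{j+1} − 2·2^{j+1}.
By strong induction, s_m = 4^m − 2·2^m for all m ≥ 0.

s_m = 4^m − 2·2^m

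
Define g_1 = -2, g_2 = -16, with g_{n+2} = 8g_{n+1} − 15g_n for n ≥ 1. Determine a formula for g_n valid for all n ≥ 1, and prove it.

Claim: g_n = -5^n + 3^n.

Base cases: g_1 = -2 and -5^1 + 3^1 = -2; g_2 = -16 and -5^2 + 3^2 = -16.
Assume g_i = -5^i + 3^i for all 1 ≤ i ≤ j, where j ≥ 2.
Then g_{j+1} = 8g_j − 15g_{j−1} = 8·(-5^j + 3^j) − 15·(-5^{j−1} + 3^{j−1}) = -(8·5 − 15)5^{j−1} + (8·3 − 15)3^{j−1} = -25·5^{j−1} + 9·3^{j−1} = -5^{j+1} + 3^{j+1}.
This completes the inductive step, so g_n = -5^n + 3^n for all n ≥ 1.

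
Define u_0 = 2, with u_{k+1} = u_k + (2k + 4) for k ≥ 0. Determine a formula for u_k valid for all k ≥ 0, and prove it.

Claim: u_k = k^2 + 3k + 2.

Base case: u_0 = 2, and 0^2 + 3·0 + 2 = 2.
Assume u_j = j^2 + 3j + 2.
Then u_{j+1} = u_j + (2j + 4) = (j^2 + 3j + 2) + (2j + 4) = j^2 + 5j + 6,
and (j+1)^2 + 3·(j+1) + 2 = j^2 + 5j + 6.
This completes the inductive step, so u_k = k^2 + 3k + 2 for all k ≥ 0.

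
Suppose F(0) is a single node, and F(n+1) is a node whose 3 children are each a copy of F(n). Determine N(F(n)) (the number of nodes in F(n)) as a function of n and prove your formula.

Claim: N(F(n)) = (3^{n+1} − 1)/2.

Base case: N(F(0)) = 1, and (3^{0+1} − 1)/2 = 1.
Assume N(F(j)) = (3^{j+1} − 1)/2.
Then N(F(j+1)) = 1 + 3N(F(j)) = 1 + 3·(3^{j+1} − 1)/2 = 1 + (3^{j+2} − 3)/2 = (2 + 3^{j+2} − 3)/2 = (3^{j+2} − 1)/2.
By induction, N(F(n)) = (3^{n+1} − 1)/2 for all n ≥ 0.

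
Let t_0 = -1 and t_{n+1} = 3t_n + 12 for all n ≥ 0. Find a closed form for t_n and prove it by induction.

Claim: t_n = 5·3^n − 6.

Base case: t_0 = -1, and 5·3^0 − 6 = 5 − 6 = -1.
Assume t_k = 5·3^k − 6 for some k ≥ 0.
Then t_{k+1} = 3t_k + 12 = 3·(5·3^k − 6) + 12 = 15·3^k − 18 + 12 = 5·3^{k+1} − 6.
So the formula holds for k+1, and by induction t_n = 5·3^n − 6 for all n ≥ 0.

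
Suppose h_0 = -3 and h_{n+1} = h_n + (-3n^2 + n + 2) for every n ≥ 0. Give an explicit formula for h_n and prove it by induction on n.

Claim: h_n = -n^3 + 2n^2 + n − 3.

Base case: h_0 = -3, and -0^3 + 2·0^2 + 0 − 3 = -3.
Assume h_k = -k^3 + 2k^2 + k − 3.
Then h_{k+1} = h_k + (-3k^2 + k + 2) = (-k^3 + 2k^2 + k − 3) + (-3k^2 + k + 2) = -k^3 − k^2 + 2k − 1,
and -(k+1)^3 + 2·(k+1)^2 + (k+1) − 3 = -k^3 − k^2 + 2k − 1.
This completes the inductive step, so h_n = -n^3 + 2n^2 + n − 3 for all n ≥ 0.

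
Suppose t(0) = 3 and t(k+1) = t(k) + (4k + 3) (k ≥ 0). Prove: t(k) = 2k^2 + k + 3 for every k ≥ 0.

Base case: t(0) = 3, and 2·0^2 + 0 + 3 = 3.
Assume t(m) = 2m^2 + m + 3.
Then t(m+1) = t(m) + (4m + 3) = (2m^2 + m + 3) + (4m + 3) = 2m^2 + 5m + 6,
and 2·(m+1)^2 + (m+1) + 3 = 2m^2 + 5m + 6.
By induction, t(k) = 2k^2 + k + 3 for all k ≥ 0.

t(k) = 2k^2 + k + 3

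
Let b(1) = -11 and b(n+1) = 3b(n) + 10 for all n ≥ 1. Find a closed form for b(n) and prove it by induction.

Claim: b(n) = -2·3^n − 5.

Base case: b(1) = -11, and -2·3^1 − 5 = -6 − 5 = -11.
Assume b(m) = -2·3^m − 5 for some m ≥ 1.
Then b(m+1) = 3b(m) + 10 = 3·(-2·3^m − 5) + 10 = -6·3^m − 15 + 10 = -2·3^{m+1} − 5.
Hence b(n) = -2·3^n − 5 for every n ≥ 1, by induction.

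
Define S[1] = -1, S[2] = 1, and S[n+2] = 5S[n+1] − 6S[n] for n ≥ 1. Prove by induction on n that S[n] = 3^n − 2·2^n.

Base cases: S[1] = -1 and 3^1 − 2·2^1 = -1; S[2] = 1 and 3^2 − 2·2^2 = 1.
Assume S[i] = 3^i − 2·2^i for all 1 ≤ i ≤ j, where j ≥ 2.
Then S[j+1] = 5S[j] − 6S[j−1] = 5·(3^j − 2·2^j) − 6·(3^{j−1} − 2·2^{j−1}) = (5·3 − 6)3^{j−1} − 2·(5·2 − 6)2^{j−1} = 9·3^{j−1} − 8·2^{j−1} = 3^{j+1} − 2·2^{j+1}.
This completes the inductive step, so S[n] = 3^n − 2·2^n for all n ≥ 1.

S[n] = 3^n − 2·2^n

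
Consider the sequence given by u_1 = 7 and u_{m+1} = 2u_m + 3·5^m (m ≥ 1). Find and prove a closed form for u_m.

Claim: u_m = 2^m + 5^m.

Base case: u_1 = 7, and 2^1 + 5^1 = 2 + 5 = 7.
Assume u_j = 2^j + 5^j for some j ≥ 1.
Then u_{j+1} = 2u_j + 3·5^j = 2·(2^j + 5^j) + 3·5^j = 2^{j+1} + 2·5^j + 3·5^j = 2^{j+1} + 5·5^j = 2^{j+1} + 5^{j+1}.
By induction, u_m = 2^m + 5^m for all m ≥ 1.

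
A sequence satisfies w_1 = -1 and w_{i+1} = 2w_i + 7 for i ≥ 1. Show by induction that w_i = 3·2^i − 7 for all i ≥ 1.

Base case: w_1 = -1, and 3·2^1 − 7 = 6 − 7 = -1.
Assume w_m = 3·2^m − 7 for some m ≥ 1.
Then w_{m+1} = 2w_m + 7 = 2·(3·2^m − 7) + 7 = 6·2^m − 14 + 7 = 3·2^{m+1} − 7.
Hence w_i = 3·2^i − 7 for every i ≥ 1, by induction.

w_i = 3·2^i − 7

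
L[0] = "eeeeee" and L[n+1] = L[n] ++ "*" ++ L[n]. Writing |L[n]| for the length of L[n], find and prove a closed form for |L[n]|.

Claim: |L[n]| = 7·2^n − 1.

Base case: |L[0]| = 6, and 7·2^0 − 1 = 6.
Assume |L[m]| = 7·2^m − 1.
Then |L[m+1]| = |L[m]| + 1 + |L[m]| = 2|L[m]| + 1 = 2(7·2^m − 1) + 1 = 7·2^{m+1} − 2 + 1 = 7·2^{m+1} − 1.
By induction, |L[n]| = 7·2^n − 1 for all n ≥ 0.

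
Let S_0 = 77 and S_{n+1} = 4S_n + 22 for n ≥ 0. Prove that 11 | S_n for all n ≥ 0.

Base case: S_0 = 77 = 11·7, so 11 | S_0.
Assume 11 | S_k, so S_k = 11t for some integer t.
Then S_{k+1} = 4S_k + 22 = 4·(11t) + 22 = 11(4t + 2), so 11 | S_{k+1}.
Hence 11 | S_n for every n ≥ 0, by induction.

11 | S_n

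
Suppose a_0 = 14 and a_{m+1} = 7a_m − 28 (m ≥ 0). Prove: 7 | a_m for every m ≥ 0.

Base case: a_0 = 14 = 7·2, so 7 | a_0.
Assume 7 | a_j, so a_j = 7t for some integer t.
Then a_{j+1} = 7a_j − 28 = 7·(7t) − 28 = 7(7t − 4), so 7 | a_{j+1}.
So the property holds for j+1, and by induction 7 | a_m for all m ≥ 0.

7 | a_m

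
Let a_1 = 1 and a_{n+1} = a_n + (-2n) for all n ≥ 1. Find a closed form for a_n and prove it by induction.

Claim: a_n = -n^2 + n + 1.

Base case: a_1 = 1, and -1^2 + 1 + 1 = 1.
Assume a_r = -r^2 + r + 1.
Then a_{r+1} = a_r + (-2r) = (-r^2 + r + 1) + (-2r) = -r^2 − r + 1,
and -(r+1)^2 + (r+1) + 1 = -r^2 − r + 1.
Hence a_n = -n^2 + n + 1 for every n ≥ 1, by induction.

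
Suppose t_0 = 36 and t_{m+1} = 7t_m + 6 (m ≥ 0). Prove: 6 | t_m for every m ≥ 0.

Base case: t_0 = 36 = 6·6, so 6 | t_0.
Assume 6 | t_j, so t_j = 6s for some integer s.
Then t_{j+1} = 7t_j + 6 = 7·(6s) + 6 = 6(7s + 1), so 6 | t_{j+1}.
Hence 6 | t_m for every m ≥ 0, by induction.

6 | t_m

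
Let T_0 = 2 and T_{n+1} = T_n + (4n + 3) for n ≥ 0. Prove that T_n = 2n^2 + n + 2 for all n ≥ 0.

Base case: T_0 = 2, and 2·0^2 + 0 + 2 = 2.
Assume T_j = 2j^2 + j + 2.
Then T_{j+1} = T_j + (4j + 3) = (2j^2 + j + 2) + (4j + 3) = 2j^2 + 5j + 5,
and 2·(j+1)^2 + (j+1) + 2 = 2j^2 + 5j + 5.
This completes the inductive step, so T_n = 2n^2 + n + 2 for all n ≥ 0.

T_n = 2n^2 + n + 2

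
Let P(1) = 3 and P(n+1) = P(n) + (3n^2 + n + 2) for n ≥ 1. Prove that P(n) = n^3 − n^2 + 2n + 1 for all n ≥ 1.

Base case: P(1) = 3, and 1^3 − 1^2 + 2·1 + 1 = 3.
Assume P(k) = k^3 − k^2 + 2k + 1.
Then P(k+1) = P(k) + (3k^2 + k + 2) = (k^3 − k^2 + 2k + 1) + (3k^2 + k + 2) = k^3 + 2k^2 + 3k + 3,
and (k+1)^3 − (k+1)^2 + 2·(k+1) + 1 = k^3 + 2k^2 + 3k + 3.
Hence P(n) = n^3 − n^2 + 2n + 1 for every n ≥ 1, by induction.

P(n) = n^3 − n^2 + 2n + 1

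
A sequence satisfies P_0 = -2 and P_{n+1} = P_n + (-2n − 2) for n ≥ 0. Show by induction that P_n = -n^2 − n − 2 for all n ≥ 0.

Base case: P_0 = -2, and -0^2 − 0 − 2 = -2.
Assume P_j = -j^2 − j − 2.
Then P_{j+1} = P_j + (-2j − 2) = (-j^2 − j − 2) + (-2j − 2) = -j^2 − 3j − 4,
and -(j+1)^2 − (j+1) − 2 = -j^2 − 3j − 4.
By induction, P_n = -n^2 − n − 2 for all n ≥ 0.

P_n = -n^2 − n − 2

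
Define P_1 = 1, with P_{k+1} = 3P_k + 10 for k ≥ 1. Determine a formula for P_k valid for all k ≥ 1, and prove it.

Claim: P_k = 2·3^k − 5.

Base case: P_1 = 1, and 2·3^1 − 5 = 6 − 5 = 1.
Assume P_m = 2·3^m − 5 for some m ≥ 1.
Then P_{m+1} = 3P_m + 10 = 3·(2·3^m − 5) + 10 = 6·3^m − 15 + 10 = 2·3^{m+1} − 5.
By induction, P_k = 2·3^k − 5 for all k ≥ 1.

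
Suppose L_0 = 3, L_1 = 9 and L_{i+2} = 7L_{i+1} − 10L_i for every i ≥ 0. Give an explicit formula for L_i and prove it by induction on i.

Claim: L_i = 5^i + 2·2^i.

Base cases: L_0 = 3 and 5^0 + 2·2^0 = 3; L_1 = 9 and 5^1 + 2·2^1 = 9.
Assume L_j = 5^j + 2·2^j for all 0 ≤ j ≤ k, where k ≥ 1.
Then L_{k+1} = 7L_k − 10L_{k−1} = 7·(5^k + 2·2^k) − 10·(5^{k−1} + 2·2^{k−1}) = (7·5 − 10)5^{k−1} + 2·(7·2 − 10)2^{k−1} = 25·5^{k−1} + 8·2^{k−1} = 5^{k+1} + 2·2^{k+1}.
So the formula holds for k+1, and by strong induction L_i = 5^i + 2·2^i for all i ≥ 0.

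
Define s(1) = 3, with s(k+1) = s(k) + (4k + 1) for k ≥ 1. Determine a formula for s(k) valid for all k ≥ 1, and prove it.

Claim: s(k) = 2k^2 − k + 2.

Base case: s(1) = 3, and 2·1^2 − 1 + 2 = 3.
Assume s(j) = 2j^2 − j + 2.
Then s(j+1) = s(j) + (4j + 1) = (2j^2 − j + 2) + (4j + 1) = 2j^2 + 3j + 3,
and 2·(j+1)^2 − (j+1) + 2 = 2j^2 + 3j + 3.
By induction, s(k) = 2k^2 − k + 2 for all k ≥ 1.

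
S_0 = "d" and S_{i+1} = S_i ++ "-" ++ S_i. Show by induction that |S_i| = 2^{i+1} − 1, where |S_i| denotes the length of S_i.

Base case: |S_0| = 1, and 2^{0+1} − 1 = 1.
Assume |S_j| = 2^{j+1} − 1.
Then |S_{j+1}| = |S_j| + 1 + |S_j| = 2|S_j| + 1 = 2(2^{j+1} − 1) + 1 = 2^{j+2} − 2 + 1 = 2^{j+2} − 1.
Hence |S_i| = 2^{i+1} − 1 for every i ≥ 0, by induction.

|S_i| = 2^{i+1} − 1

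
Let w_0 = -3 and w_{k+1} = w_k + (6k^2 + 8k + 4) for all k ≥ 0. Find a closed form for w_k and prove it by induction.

Claim: w_k = 2k^3 + k^2 + k − 3.

Base case: w_0 = -3, and 2·0^3 + 0^2 + 0 − 3 = -3.
Assume w_j = 2j^3 + j^2 + j − 3.
Then w_{j+1} = w_j + (6j^2 + 8j + 4) = (2j^3 + j^2 + j − 3) + (6j^2 + 8j + 4) = 2j^3 + 7j^2 + 9j + 1,
and 2·(j+1)^3 + (j+1)^2 + (j+1) − 3 = 2j^3 + 7j^2 + 9j + 1.
This completes the inductive step, so w_k = 2k^3 + k^2 + k − 3 for all k ≥ 0.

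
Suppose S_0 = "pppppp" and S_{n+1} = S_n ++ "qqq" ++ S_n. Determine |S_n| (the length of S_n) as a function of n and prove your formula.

Claim: |S_n| = 9·2^n − 3.

Base case: |S_0| = 6, and 9·2^0 − 3 = 6.
Assume |S_m| = 9·2^m − 3.
Then |S_{m+1}| = |S_m| + 3 + |S_m| = 2|S_m| + 3 = 2(9·2^m − 3) + 3 = 9·2^{m+1} − 6 + 3 = 9·2^{m+1} − 3.
This completes the inductive step, so |S_n| = 9·2^n − 3 for all n ≥ 0.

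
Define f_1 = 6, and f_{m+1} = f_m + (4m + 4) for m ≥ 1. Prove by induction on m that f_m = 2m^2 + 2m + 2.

Base case: f_1 = 6, and 2·1^2 + 2·1 + 2 = 6.
Assume f_k = 2k^2 + 2k + 2.
Then f_{k+1} = f_k + (4k + 4) = (2k^2 + 2k + 2) + (4k + 4) = 2k^2 + 6k + 6,
and 2·(k+1)^2 + 2·(k+1) + 2 = 2k^2 + 6k + 6.
By induction, f_m = 2m^2 + 2m + 2 for all m ≥ 1.

f_m = 2m^2 + 2m + 2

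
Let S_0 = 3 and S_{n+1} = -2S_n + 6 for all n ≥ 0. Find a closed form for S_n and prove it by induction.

Claim: S_n = (-2)^n + 2.

Base case: S_0 = 3, and (-2)^0 + 2 = 1 + 2 = 3.
Assume S_j = (-2)^j + 2 for some j ≥ 0.
Then S_{j+1} = -2S_j + 6 = -2·((-2)^j + 2) + 6 = -2·(-2)^j − 4 + 6 = (-2)^{j+1} + 2.
So the formula holds for j+1, and by induction S_n = (-2)^n + 2 for all n ≥ 0.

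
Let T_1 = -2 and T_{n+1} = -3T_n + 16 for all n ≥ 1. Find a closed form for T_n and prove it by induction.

Claim: T_n = 2·(-3)^n + 4.

Base case: T_1 = -2, and 2·(-3)^1 + 4 = -6 + 4 = -2.
Assume T_j = 2·(-3)^j + 4 for some j ≥ 1.
Then T_{j+1} = -3T_j + 16 = -3·(2·(-3)^j + 4) + 16 = -6·(-3)^j − 12 + 16 = 2·(-3)^{j+1} + 4.
So the formula holds for j+1, and by induction T_n = 2·(-3)^n + 4 for all n ≥ 1.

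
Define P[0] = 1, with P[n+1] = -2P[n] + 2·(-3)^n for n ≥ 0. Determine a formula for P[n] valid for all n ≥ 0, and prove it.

Claim: P[n] = 3·(-2)^n − 2·(-3)^n.

Base case: P[0] = 1, and 3·(-2)^0 − 2·(-3)^0 = 3 − 2 = 1.
Assume P[j] = 3·(-2)^j − 2·(-3)^j for some j ≥ 0.
Then P[j+1] = -2P[j] + 2·(-3)^j = -2·(3·(-2)^j − 2·(-3)^j) + 2·(-3)^j = 3·(-2)^{j+1} + 4·(-3)^j + 2·(-3)^j = 3·(-2)^{j+1} + 6·(-3)^j = 3·(-2)^{j+1} − 2·(-3)^{j+1}.
By induction, P[n] = 3·(-2)^n − 2·(-3)^n for all n ≥ 0.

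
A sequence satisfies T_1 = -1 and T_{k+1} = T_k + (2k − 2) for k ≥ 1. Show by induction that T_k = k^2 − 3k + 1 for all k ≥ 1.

Base case: T_1 = -1, and 1^2 − 3·1 + 1 = -1.
Assume T_r = r^2 − 3r + 1.
Then T_{r+1} = T_r + (2r − 2) = (r^2 − 3r + 1) + (2r − 2) = r^2 − r − 1,
and (r+1)^2 − 3·(r+1) + 1 = r^2 − r − 1.
By induction, T_k = k^2 − 3k + 1 for all k ≥ 1.

T_k = k^2 − 3k + 1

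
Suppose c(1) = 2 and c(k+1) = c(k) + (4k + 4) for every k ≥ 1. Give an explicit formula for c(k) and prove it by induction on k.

Claim: c(k) = 2k^2 + 2k − 2.

Base case: c(1) = 2, and 2·1^2 + 2·1 − 2 = 2.
Assume c(r) = 2r^2 + 2r − 2.
Then c(r+1) = c(r) + (4r + 4) = (2r^2 + 2r − 2) + (4r + 4) = 2r^2 + 6r + 2,
and 2·(r+1)^2 + 2·(r+1) − 2 = 2r^2 + 6r + 2.
This completes the inductive step, so c(k) = 2k^2 + 2k − 2 for all k ≥ 1.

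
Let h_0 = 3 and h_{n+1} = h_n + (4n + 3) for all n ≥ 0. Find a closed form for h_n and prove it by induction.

Claim: h_n = 2n^2 + n + 3.

Base case: h_0 = 3, and 2·0^2 + 0 + 3 = 3.
Assume h_m = 2m^2 + m + 3.
Then h_{m+1} = h_m + (4m + 3) = (2m^2 + m + 3) + (4m + 3) = 2m^2 + 5m + 6,
and 2·(m+1)^2 + (m+1) + 3 = 2m^2 + 5m + 6.
Hence h_n = 2n^2 + n + 3 for every n ≥ 0, by induction.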